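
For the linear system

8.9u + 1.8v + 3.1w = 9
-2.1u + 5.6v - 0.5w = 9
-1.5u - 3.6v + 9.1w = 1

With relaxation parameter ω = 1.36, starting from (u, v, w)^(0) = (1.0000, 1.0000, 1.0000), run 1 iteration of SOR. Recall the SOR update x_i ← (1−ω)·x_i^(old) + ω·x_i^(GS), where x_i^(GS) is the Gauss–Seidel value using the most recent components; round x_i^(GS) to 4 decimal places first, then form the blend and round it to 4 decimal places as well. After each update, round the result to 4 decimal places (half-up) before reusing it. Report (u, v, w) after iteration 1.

(0.2666, 2.0831, 0.9699)

Iteration 1:
  u: GS value = (9 - (1.8)·1.0000 - (3.1)·1.0000) / (8.9) = 0.4607;  u ← (1−ω)·1.0000 + ω·0.4607 = 0.2666
  v: GS value = (9 - (-2.1)·0.2666 - (-0.5)·1.0000) / (5.6) = 1.7964;  v ← (1−ω)·1.0000 + ω·1.7964 = 2.0831
  w: GS value = (1 - (-1.5)·0.2666 - (-3.6)·2.0831) / (9.1) = 0.9779;  w ← (1−ω)·1.0000 + ω·0.9779 = 0.9699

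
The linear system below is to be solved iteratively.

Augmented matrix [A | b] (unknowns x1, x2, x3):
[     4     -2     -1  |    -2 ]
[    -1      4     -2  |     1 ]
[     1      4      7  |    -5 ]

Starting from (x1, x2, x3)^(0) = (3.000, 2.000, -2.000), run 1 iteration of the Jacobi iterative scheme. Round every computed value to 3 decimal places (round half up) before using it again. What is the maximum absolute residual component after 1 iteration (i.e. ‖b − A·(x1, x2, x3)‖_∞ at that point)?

11.002

Iteration 1:
  x1 = (-2 - (-2)·2.000 - (-1)·-2.000) / (4) = 0.000
  x2 = (1 - (-1)·3.000 - (-2)·-2.000) / (4) = 0.000
  x3 = (-5 - (1)·3.000 - (4)·2.000) / (7) = -2.286
Residual b − A·x = (-4.286, -3.572, 11.002); ∞-norm = 11.002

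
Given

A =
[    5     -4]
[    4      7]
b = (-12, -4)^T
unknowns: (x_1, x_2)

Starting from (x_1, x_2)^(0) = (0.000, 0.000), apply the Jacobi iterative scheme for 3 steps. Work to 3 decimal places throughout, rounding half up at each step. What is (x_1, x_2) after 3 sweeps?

(-1.760, 1.061)

Iteration 1:
  x_1 = (-12 - (-4)·0.000) / (5) = -2.400
  x_2 = (-4 - (4)·0.000) / (7) = -0.571
Iteration 2:
  x_1 = (-12 - (-4)·-0.571) / (5) = -2.857
  x_2 = (-4 - (4)·-2.400) / (7) = 0.800
Iteration 3:
  x_1 = (-12 - (-4)·0.800) / (5) = -1.760
  x_2 = (-4 - (4)·-2.857) / (7) = 1.061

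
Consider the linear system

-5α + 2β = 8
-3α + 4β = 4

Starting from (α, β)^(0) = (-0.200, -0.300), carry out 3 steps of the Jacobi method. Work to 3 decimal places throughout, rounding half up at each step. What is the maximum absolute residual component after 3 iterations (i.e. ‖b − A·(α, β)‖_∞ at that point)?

1.368

Iteration 1:
  α = (8 - (2)·-0.300) / (-5) = -1.720
  β = (4 - (-3)·-0.200) / (4) = 0.850
Iteration 2:
  α = (8 - (2)·0.850) / (-5) = -1.260
  β = (4 - (-3)·-1.720) / (4) = -0.290
Iteration 3:
  α = (8 - (2)·-0.290) / (-5) = -1.716
  β = (4 - (-3)·-1.260) / (4) = 0.055
Residual b − A·x = (-0.690, -1.368); ∞-norm = 1.368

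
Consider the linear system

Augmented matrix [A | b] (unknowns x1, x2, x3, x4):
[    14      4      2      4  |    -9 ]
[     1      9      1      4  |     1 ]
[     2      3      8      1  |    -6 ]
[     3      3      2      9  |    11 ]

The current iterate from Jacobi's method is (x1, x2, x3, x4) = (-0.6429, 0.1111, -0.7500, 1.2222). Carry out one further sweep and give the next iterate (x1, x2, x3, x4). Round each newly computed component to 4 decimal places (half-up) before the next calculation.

One sweep:
  x1 = (-9 - (4)·0.1111 - (2)·-0.7500 - (4)·1.2222) / (14) = -0.9167
  x2 = (1 - (1)·-0.6429 - (1)·-0.7500 - (4)·1.2222) / (9) = -0.2773
  x3 = (-6 - (2)·-0.6429 - (3)·0.1111 - (1)·1.2222) / (8) = -0.7837
  x4 = (11 - (3)·-0.6429 - (3)·0.1111 - (2)·-0.7500) / (9) = 1.5662

(-0.9167, -0.2773, -0.7837, 1.5662)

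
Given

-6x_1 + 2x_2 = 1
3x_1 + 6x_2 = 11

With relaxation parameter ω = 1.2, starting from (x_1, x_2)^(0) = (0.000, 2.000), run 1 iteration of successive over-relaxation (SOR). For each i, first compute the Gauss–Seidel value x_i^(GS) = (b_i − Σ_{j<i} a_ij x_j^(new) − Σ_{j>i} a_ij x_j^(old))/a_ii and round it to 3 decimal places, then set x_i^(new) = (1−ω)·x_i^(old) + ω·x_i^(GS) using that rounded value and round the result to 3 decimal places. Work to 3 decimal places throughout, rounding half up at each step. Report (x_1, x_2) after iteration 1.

Iteration 1:
  x_1: GS value = (1 - (2)·2.000) / (-6) = 0.500;  x_1 ← (1−ω)·0.000 + ω·0.500 = 0.600
  x_2: GS value = (11 - (3)·0.600) / (6) = 1.533;  x_2 ← (1−ω)·2.000 + ω·1.533 = 1.440

(0.600, 1.440)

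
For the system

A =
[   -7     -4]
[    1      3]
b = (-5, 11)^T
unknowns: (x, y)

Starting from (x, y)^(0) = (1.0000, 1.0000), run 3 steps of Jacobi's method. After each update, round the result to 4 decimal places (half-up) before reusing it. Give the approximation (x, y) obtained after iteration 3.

Iteration 1:
  x = (-5 - (-4)·1.0000) / (-7) = 0.1429
  y = (11 - (1)·1.0000) / (3) = 3.3333
Iteration 2:
  x = (-5 - (-4)·3.3333) / (-7) = -1.1905
  y = (11 - (1)·0.1429) / (3) = 3.6190
Iteration 3:
  x = (-5 - (-4)·3.6190) / (-7) = -1.3537
  y = (11 - (1)·-1.1905) / (3) = 4.0635

(-1.3537, 4.0635)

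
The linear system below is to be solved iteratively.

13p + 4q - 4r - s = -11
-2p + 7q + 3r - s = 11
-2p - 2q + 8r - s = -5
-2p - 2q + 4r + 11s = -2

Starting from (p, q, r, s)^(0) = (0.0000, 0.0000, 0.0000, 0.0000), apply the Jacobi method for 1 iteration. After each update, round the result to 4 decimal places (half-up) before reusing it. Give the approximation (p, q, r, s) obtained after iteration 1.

Iteration 1:
  p = (-11 - (4)·0.0000 - (-4)·0.0000 - (-1)·0.0000) / (13) = -0.8462
  q = (11 - (-2)·0.0000 - (3)·0.0000 - (-1)·0.0000) / (7) = 1.5714
  r = (-5 - (-2)·0.0000 - (-2)·0.0000 - (-1)·0.0000) / (8) = -0.6250
  s = (-2 - (-2)·0.0000 - (-2)·0.0000 - (4)·0.0000) / (11) = -0.1818

(-0.8462, 1.5714, -0.6250, -0.1818)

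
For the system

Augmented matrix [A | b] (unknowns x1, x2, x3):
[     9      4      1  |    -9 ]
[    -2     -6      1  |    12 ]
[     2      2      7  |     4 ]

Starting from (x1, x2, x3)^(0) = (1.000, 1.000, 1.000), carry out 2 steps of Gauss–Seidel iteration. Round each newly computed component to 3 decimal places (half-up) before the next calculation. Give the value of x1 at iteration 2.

Iteration 1:
  x1 = (-9 - (4)·1.000 - (1)·1.000) / (9) = -1.556
  x2 = (12 - (-2)·-1.556 - (1)·1.000) / (-6) = -1.315
  x3 = (4 - (2)·-1.556 - (2)·-1.315) / (7) = 1.392
Iteration 2:
  x1 = (-9 - (4)·-1.315 - (1)·1.392) / (9) = -0.570
  x2 = (12 - (-2)·-0.570 - (1)·1.392) / (-6) = -1.578
  x3 = (4 - (2)·-0.570 - (2)·-1.578) / (7) = 1.185

-0.570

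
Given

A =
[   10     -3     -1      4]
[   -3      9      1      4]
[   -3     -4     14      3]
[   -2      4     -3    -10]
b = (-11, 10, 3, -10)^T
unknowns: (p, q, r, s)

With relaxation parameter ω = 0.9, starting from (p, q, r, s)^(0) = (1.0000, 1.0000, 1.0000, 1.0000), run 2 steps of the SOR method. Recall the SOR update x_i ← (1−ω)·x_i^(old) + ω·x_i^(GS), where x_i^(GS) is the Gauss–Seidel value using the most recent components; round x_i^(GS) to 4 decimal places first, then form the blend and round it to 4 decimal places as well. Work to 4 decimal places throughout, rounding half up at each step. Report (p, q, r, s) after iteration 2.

Iteration 1:
  p: GS value = (-11 - (-3)·1.0000 - (-1)·1.0000 - (4)·1.0000) / (10) = -1.1000;  p ← (1−ω)·1.0000 + ω·-1.1000 = -0.8900
  q: GS value = (10 - (-3)·-0.8900 - (1)·1.0000 - (4)·1.0000) / (9) = 0.2589;  q ← (1−ω)·1.0000 + ω·0.2589 = 0.3330
  r: GS value = (3 - (-3)·-0.8900 - (-4)·0.3330 - (3)·1.0000) / (14) = -0.0956;  r ← (1−ω)·1.0000 + ω·-0.0956 = 0.0140
  s: GS value = (-10 - (-2)·-0.8900 - (4)·0.3330 - (-3)·0.0140) / (-10) = 1.3070;  s ← (1−ω)·1.0000 + ω·1.3070 = 1.2763
Iteration 2:
  p: GS value = (-11 - (-3)·0.3330 - (-1)·0.0140 - (4)·1.2763) / (10) = -1.5092;  p ← (1−ω)·-0.8900 + ω·-1.5092 = -1.4473
  q: GS value = (10 - (-3)·-1.4473 - (1)·0.0140 - (4)·1.2763) / (9) = 0.0599;  q ← (1−ω)·0.3330 + ω·0.0599 = 0.0872
  r: GS value = (3 - (-3)·-1.4473 - (-4)·0.0872 - (3)·1.2763) / (14) = -0.3444;  r ← (1−ω)·0.0140 + ω·-0.3444 = -0.3086
  s: GS value = (-10 - (-2)·-1.4473 - (4)·0.0872 - (-3)·-0.3086) / (-10) = 1.4169;  s ← (1−ω)·1.2763 + ω·1.4169 = 1.4028

(-1.4473, 0.0872, -0.3086, 1.4028)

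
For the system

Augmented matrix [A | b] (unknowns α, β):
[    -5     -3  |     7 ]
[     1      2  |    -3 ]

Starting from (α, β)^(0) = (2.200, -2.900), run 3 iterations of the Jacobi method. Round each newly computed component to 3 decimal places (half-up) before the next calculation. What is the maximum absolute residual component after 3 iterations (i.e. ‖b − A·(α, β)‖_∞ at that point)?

0.558

Iteration 1:
  α = (7 - (-3)·-2.900) / (-5) = 0.340
  β = (-3 - (1)·2.200) / (2) = -2.600
Iteration 2:
  α = (7 - (-3)·-2.600) / (-5) = 0.160
  β = (-3 - (1)·0.340) / (2) = -1.670
Iteration 3:
  α = (7 - (-3)·-1.670) / (-5) = -0.398
  β = (-3 - (1)·0.160) / (2) = -1.580
Residual b − A·x = (0.270, 0.558); ∞-norm = 0.558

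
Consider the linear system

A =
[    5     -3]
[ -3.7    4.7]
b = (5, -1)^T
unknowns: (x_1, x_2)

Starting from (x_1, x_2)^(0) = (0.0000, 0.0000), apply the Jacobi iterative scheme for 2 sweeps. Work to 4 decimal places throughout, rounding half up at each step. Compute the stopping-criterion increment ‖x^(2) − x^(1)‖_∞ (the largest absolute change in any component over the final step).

0.7873

Iteration 1:
  x_1 = (5 - (-3)·0.0000) / (5) = 1.0000
  x_2 = (-1 - (-3.7)·0.0000) / (4.7) = -0.2128
Iteration 2:
  x_1 = (5 - (-3)·-0.2128) / (5) = 0.8723
  x_2 = (-1 - (-3.7)·1.0000) / (4.7) = 0.5745
Change: (-0.1277, 0.7873) → max |·| = 0.7873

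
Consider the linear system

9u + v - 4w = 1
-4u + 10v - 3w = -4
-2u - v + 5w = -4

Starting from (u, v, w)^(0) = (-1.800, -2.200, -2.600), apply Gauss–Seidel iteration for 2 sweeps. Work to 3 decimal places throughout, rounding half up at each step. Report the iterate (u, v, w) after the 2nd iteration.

Iteration 1:
  u = (1 - (1)·-2.200 - (-4)·-2.600) / (9) = -0.800
  v = (-4 - (-4)·-0.800 - (-3)·-2.600) / (10) = -1.500
  w = (-4 - (-2)·-0.800 - (-1)·-1.500) / (5) = -1.420
Iteration 2:
  u = (1 - (1)·-1.500 - (-4)·-1.420) / (9) = -0.353
  v = (-4 - (-4)·-0.353 - (-3)·-1.420) / (10) = -0.967
  w = (-4 - (-2)·-0.353 - (-1)·-0.967) / (5) = -1.135

(-0.353, -0.967, -1.135)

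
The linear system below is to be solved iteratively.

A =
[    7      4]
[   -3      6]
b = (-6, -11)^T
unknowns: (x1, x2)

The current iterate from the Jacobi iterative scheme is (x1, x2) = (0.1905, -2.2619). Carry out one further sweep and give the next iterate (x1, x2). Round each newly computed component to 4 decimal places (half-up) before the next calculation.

(0.4354, -1.7381)

One sweep:
  x1 = (-6 - (4)·-2.2619) / (7) = 0.4354
  x2 = (-11 - (-3)·0.1905) / (6) = -1.7381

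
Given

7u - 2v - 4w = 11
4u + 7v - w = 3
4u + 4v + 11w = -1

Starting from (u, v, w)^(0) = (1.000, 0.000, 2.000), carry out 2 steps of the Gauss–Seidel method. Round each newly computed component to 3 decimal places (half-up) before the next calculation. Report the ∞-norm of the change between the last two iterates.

1.823

Iteration 1:
  u = (11 - (-2)·0.000 - (-4)·2.000) / (7) = 2.714
  v = (3 - (4)·2.714 - (-1)·2.000) / (7) = -0.837
  w = (-1 - (4)·2.714 - (4)·-0.837) / (11) = -0.773
Iteration 2:
  u = (11 - (-2)·-0.837 - (-4)·-0.773) / (7) = 0.891
  v = (3 - (4)·0.891 - (-1)·-0.773) / (7) = -0.191
  w = (-1 - (4)·0.891 - (4)·-0.191) / (11) = -0.345
Change: (-1.823, 0.646, 0.428) → max |·| = 1.823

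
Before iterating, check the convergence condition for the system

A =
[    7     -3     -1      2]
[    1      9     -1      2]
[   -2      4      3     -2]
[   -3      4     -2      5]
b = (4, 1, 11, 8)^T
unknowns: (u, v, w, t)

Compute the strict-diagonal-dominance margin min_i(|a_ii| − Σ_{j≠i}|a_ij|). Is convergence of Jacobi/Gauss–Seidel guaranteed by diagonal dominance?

-5

row 1: |7| − (3+1+2) = 1
row 2: |9| − (1+1+2) = 5
row 3: |3| − (2+4+2) = -5
row 4: |5| − (3+4+2) = -4
minimum over rows = -5 → not strictly diagonally dominant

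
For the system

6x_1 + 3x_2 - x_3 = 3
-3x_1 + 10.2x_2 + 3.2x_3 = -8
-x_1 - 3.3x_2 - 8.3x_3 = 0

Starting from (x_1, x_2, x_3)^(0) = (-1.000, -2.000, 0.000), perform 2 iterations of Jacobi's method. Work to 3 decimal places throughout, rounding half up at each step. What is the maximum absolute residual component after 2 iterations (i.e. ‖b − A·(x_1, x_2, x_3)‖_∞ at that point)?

Iteration 1:
  x_1 = (3 - (3)·-2.000 - (-1)·0.000) / (6) = 1.500
  x_2 = (-8 - (-3)·-1.000 - (3.2)·0.000) / (10.2) = -1.078
  x_3 = (0 - (-1)·-1.000 - (-3.3)·-2.000) / (-8.3) = 0.916
Iteration 2:
  x_1 = (3 - (3)·-1.078 - (-1)·0.916) / (6) = 1.192
  x_2 = (-8 - (-3)·1.500 - (3.2)·0.916) / (10.2) = -0.631
  x_3 = (0 - (-1)·1.500 - (-3.3)·-1.078) / (-8.3) = 0.248
Residual b − A·x = (-2.011, 1.219, 1.168); ∞-norm = 2.011

2.011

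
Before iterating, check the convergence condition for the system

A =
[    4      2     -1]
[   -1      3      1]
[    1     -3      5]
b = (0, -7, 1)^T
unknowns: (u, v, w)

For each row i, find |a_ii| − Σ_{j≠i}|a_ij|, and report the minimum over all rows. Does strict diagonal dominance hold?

row 1: |4| − (2+1) = 1
row 2: |3| − (1+1) = 1
row 3: |5| − (1+3) = 1
minimum over rows = 1 → strictly diagonally dominant (convergence guaranteed)

1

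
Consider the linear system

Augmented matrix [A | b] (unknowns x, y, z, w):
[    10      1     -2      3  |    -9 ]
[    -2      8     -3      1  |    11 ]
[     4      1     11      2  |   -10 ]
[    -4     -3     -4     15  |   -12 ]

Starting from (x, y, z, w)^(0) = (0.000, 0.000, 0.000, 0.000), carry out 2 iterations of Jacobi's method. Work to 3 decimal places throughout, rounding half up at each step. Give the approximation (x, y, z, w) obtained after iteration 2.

(-0.979, 0.909, -0.561, -1.007)

Iteration 1:
  x = (-9 - (1)·0.000 - (-2)·0.000 - (3)·0.000) / (10) = -0.900
  y = (11 - (-2)·0.000 - (-3)·0.000 - (1)·0.000) / (8) = 1.375
  z = (-10 - (4)·0.000 - (1)·0.000 - (2)·0.000) / (11) = -0.909
  w = (-12 - (-4)·0.000 - (-3)·0.000 - (-4)·0.000) / (15) = -0.800
Iteration 2:
  x = (-9 - (1)·1.375 - (-2)·-0.909 - (3)·-0.800) / (10) = -0.979
  y = (11 - (-2)·-0.900 - (-3)·-0.909 - (1)·-0.800) / (8) = 0.909
  z = (-10 - (4)·-0.900 - (1)·1.375 - (2)·-0.800) / (11) = -0.561
  w = (-12 - (-4)·-0.900 - (-3)·1.375 - (-4)·-0.909) / (15) = -1.007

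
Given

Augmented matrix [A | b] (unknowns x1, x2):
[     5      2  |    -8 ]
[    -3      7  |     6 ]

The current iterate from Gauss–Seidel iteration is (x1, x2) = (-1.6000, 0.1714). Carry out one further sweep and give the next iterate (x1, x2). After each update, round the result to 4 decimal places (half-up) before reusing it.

One sweep:
  x1 = (-8 - (2)·0.1714) / (5) = -1.6686
  x2 = (6 - (-3)·-1.6686) / (7) = 0.1420

(-1.6686, 0.1420)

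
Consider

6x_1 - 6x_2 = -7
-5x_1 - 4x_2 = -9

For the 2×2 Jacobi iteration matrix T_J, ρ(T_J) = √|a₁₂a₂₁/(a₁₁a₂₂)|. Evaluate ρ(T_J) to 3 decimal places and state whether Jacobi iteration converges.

a₁₂a₂₁/(a₁₁a₂₂) = (-6)·(-5) / ((6)·(-4)) = -1.250000
ρ = √|-1.250000| = √1.250000 = 1.118
ρ > 1, so Jacobi diverges

1.118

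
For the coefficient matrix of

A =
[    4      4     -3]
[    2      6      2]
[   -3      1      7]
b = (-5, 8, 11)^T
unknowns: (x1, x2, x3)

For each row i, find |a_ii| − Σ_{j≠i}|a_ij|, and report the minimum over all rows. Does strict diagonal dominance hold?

row 1: |4| − (4+3) = -3
row 2: |6| − (2+2) = 2
row 3: |7| − (3+1) = 3
minimum over rows = -3 → not strictly diagonally dominant

-3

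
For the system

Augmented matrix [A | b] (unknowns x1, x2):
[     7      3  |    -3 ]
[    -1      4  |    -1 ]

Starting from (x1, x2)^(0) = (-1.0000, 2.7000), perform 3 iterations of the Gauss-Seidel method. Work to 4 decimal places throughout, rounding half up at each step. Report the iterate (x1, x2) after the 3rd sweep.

Iteration 1:
  x1 = (-3 - (3)·2.7000) / (7) = -1.5857
  x2 = (-1 - (-1)·-1.5857) / (4) = -0.6464
Iteration 2:
  x1 = (-3 - (3)·-0.6464) / (7) = -0.1515
  x2 = (-1 - (-1)·-0.1515) / (4) = -0.2879
Iteration 3:
  x1 = (-3 - (3)·-0.2879) / (7) = -0.3052
  x2 = (-1 - (-1)·-0.3052) / (4) = -0.3263

(-0.3052, -0.3263)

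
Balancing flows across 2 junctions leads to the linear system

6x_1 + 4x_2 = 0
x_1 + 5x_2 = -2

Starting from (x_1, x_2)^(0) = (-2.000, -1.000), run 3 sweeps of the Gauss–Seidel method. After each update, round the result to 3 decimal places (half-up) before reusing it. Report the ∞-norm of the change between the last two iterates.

Iteration 1:
  x_1 = (0 - (4)·-1.000) / (6) = 0.667
  x_2 = (-2 - (1)·0.667) / (5) = -0.533
Iteration 2:
  x_1 = (0 - (4)·-0.533) / (6) = 0.355
  x_2 = (-2 - (1)·0.355) / (5) = -0.471
Iteration 3:
  x_1 = (0 - (4)·-0.471) / (6) = 0.314
  x_2 = (-2 - (1)·0.314) / (5) = -0.463
Change: (-0.041, 0.008) → max |·| = 0.041

0.041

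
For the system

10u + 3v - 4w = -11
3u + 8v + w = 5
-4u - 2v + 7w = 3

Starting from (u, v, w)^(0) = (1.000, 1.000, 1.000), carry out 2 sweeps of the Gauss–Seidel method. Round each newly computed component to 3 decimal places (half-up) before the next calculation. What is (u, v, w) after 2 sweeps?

Iteration 1:
  u = (-11 - (3)·1.000 - (-4)·1.000) / (10) = -1.000
  v = (5 - (3)·-1.000 - (1)·1.000) / (8) = 0.875
  w = (3 - (-4)·-1.000 - (-2)·0.875) / (7) = 0.107
Iteration 2:
  u = (-11 - (3)·0.875 - (-4)·0.107) / (10) = -1.320
  v = (5 - (3)·-1.320 - (1)·0.107) / (8) = 1.107
  w = (3 - (-4)·-1.320 - (-2)·1.107) / (7) = -0.009

(-1.320, 1.107, -0.009)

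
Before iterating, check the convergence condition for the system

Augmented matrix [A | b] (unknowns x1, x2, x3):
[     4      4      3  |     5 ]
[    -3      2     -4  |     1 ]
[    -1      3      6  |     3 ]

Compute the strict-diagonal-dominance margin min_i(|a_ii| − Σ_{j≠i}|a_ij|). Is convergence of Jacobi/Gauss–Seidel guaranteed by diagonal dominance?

row 1: |4| − (4+3) = -3
row 2: |2| − (3+4) = -5
row 3: |6| − (1+3) = 2
minimum over rows = -5 → not strictly diagonally dominant

-5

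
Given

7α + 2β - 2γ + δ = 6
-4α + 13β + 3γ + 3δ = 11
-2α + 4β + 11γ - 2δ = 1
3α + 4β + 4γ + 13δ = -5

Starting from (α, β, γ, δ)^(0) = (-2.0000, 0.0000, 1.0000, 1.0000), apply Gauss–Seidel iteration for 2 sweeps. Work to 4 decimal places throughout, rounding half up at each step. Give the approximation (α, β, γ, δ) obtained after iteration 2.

Iteration 1:
  α = (6 - (2)·0.0000 - (-2)·1.0000 - (1)·1.0000) / (7) = 1.0000
  β = (11 - (-4)·1.0000 - (3)·1.0000 - (3)·1.0000) / (13) = 0.6923
  γ = (1 - (-2)·1.0000 - (4)·0.6923 - (-2)·1.0000) / (11) = 0.2028
  δ = (-5 - (3)·1.0000 - (4)·0.6923 - (4)·0.2028) / (13) = -0.8908
Iteration 2:
  α = (6 - (2)·0.6923 - (-2)·0.2028 - (1)·-0.8908) / (7) = 0.8445
  β = (11 - (-4)·0.8445 - (3)·0.2028 - (3)·-0.8908) / (13) = 1.2648
  γ = (1 - (-2)·0.8445 - (4)·1.2648 - (-2)·-0.8908) / (11) = -0.3774
  δ = (-5 - (3)·0.8445 - (4)·1.2648 - (4)·-0.3774) / (13) = -0.8525

(0.8445, 1.2648, -0.3774, -0.8525)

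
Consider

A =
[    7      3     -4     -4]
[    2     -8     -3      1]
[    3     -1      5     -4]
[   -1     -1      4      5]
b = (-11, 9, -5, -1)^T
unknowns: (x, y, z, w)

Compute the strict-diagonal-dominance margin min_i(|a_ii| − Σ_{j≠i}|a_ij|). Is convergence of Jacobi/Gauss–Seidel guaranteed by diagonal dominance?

row 1: |7| − (3+4+4) = -4
row 2: |-8| − (2+3+1) = 2
row 3: |5| − (3+1+4) = -3
row 4: |5| − (1+1+4) = -1
minimum over rows = -4 → not strictly diagonally dominant

-4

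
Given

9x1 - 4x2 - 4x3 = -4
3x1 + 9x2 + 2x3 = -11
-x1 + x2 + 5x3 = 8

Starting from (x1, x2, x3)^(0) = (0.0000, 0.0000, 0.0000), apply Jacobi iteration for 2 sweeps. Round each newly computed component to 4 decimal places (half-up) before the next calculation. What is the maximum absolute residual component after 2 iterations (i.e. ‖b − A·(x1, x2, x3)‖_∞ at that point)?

0.8153

Iteration 1:
  x1 = (-4 - (-4)·0.0000 - (-4)·0.0000) / (9) = -0.4444
  x2 = (-11 - (3)·0.0000 - (2)·0.0000) / (9) = -1.2222
  x3 = (8 - (-1)·0.0000 - (1)·0.0000) / (5) = 1.6000
Iteration 2:
  x1 = (-4 - (-4)·-1.2222 - (-4)·1.6000) / (9) = -0.2765
  x2 = (-11 - (3)·-0.4444 - (2)·1.6000) / (9) = -1.4296
  x3 = (8 - (-1)·-0.4444 - (1)·-1.2222) / (5) = 1.7556
Residual b − A·x = (-0.2075, -0.8153, 0.3751); ∞-norm = 0.8153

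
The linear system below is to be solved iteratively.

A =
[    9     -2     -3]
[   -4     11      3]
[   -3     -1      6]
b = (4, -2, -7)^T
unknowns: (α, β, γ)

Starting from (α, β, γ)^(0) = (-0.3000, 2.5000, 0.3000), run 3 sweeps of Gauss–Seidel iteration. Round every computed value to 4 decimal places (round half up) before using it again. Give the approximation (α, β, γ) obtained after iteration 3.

Iteration 1:
  α = (4 - (-2)·2.5000 - (-3)·0.3000) / (9) = 1.1000
  β = (-2 - (-4)·1.1000 - (3)·0.3000) / (11) = 0.1364
  γ = (-7 - (-3)·1.1000 - (-1)·0.1364) / (6) = -0.5939
Iteration 2:
  α = (4 - (-2)·0.1364 - (-3)·-0.5939) / (9) = 0.2768
  β = (-2 - (-4)·0.2768 - (3)·-0.5939) / (11) = 0.0808
  γ = (-7 - (-3)·0.2768 - (-1)·0.0808) / (6) = -1.0148
Iteration 3:
  α = (4 - (-2)·0.0808 - (-3)·-1.0148) / (9) = 0.1241
  β = (-2 - (-4)·0.1241 - (3)·-1.0148) / (11) = 0.1401
  γ = (-7 - (-3)·0.1241 - (-1)·0.1401) / (6) = -1.0813

(0.1241, 0.1401, -1.0813)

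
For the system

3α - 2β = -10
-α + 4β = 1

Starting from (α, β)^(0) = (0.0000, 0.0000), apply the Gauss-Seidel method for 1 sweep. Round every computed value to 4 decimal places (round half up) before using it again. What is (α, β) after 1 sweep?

Iteration 1:
  α = (-10 - (-2)·0.0000) / (3) = -3.3333
  β = (1 - (-1)·-3.3333) / (4) = -0.5833

(-3.3333, -0.5833)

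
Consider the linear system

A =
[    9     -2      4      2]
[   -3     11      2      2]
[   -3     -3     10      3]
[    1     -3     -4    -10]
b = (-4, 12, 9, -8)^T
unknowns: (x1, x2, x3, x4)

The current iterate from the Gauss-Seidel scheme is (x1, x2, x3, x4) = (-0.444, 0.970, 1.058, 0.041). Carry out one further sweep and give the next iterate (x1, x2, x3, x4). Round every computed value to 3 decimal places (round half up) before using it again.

One sweep:
  x1 = (-4 - (-2)·0.970 - (4)·1.058 - (2)·0.041) / (9) = -0.708
  x2 = (12 - (-3)·-0.708 - (2)·1.058 - (2)·0.041) / (11) = 0.698
  x3 = (9 - (-3)·-0.708 - (-3)·0.698 - (3)·0.041) / (10) = 0.885
  x4 = (-8 - (1)·-0.708 - (-3)·0.698 - (-4)·0.885) / (-10) = 0.166

(-0.708, 0.698, 0.885, 0.166)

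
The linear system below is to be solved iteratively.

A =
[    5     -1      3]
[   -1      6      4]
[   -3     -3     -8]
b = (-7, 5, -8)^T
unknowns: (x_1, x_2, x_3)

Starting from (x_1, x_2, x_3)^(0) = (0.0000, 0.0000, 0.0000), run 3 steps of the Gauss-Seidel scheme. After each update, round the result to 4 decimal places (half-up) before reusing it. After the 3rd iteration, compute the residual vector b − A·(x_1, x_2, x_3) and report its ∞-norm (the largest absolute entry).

Iteration 1:
  x_1 = (-7 - (-1)·0.0000 - (3)·0.0000) / (5) = -1.4000
  x_2 = (5 - (-1)·-1.4000 - (4)·0.0000) / (6) = 0.6000
  x_3 = (-8 - (-3)·-1.4000 - (-3)·0.6000) / (-8) = 1.3000
Iteration 2:
  x_1 = (-7 - (-1)·0.6000 - (3)·1.3000) / (5) = -2.0600
  x_2 = (5 - (-1)·-2.0600 - (4)·1.3000) / (6) = -0.3767
  x_3 = (-8 - (-3)·-2.0600 - (-3)·-0.3767) / (-8) = 1.9138
Iteration 3:
  x_1 = (-7 - (-1)·-0.3767 - (3)·1.9138) / (5) = -2.6236
  x_2 = (5 - (-1)·-2.6236 - (4)·1.9138) / (6) = -0.8798
  x_3 = (-8 - (-3)·-2.6236 - (-3)·-0.8798) / (-8) = 2.3138
Residual b − A·x = (-1.7032, -1.6000, 0.0002); ∞-norm = 1.7032

1.7032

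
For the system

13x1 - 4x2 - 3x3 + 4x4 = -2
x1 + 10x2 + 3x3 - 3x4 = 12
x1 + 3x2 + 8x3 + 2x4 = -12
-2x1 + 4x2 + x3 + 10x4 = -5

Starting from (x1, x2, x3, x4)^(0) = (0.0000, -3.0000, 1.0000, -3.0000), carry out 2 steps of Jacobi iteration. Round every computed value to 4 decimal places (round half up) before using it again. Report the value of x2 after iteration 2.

1.2598

Iteration 1:
  x1 = (-2 - (-4)·-3.0000 - (-3)·1.0000 - (4)·-3.0000) / (13) = 0.0769
  x2 = (12 - (1)·0.0000 - (3)·1.0000 - (-3)·-3.0000) / (10) = 0.0000
  x3 = (-12 - (1)·0.0000 - (3)·-3.0000 - (2)·-3.0000) / (8) = 0.3750
  x4 = (-5 - (-2)·0.0000 - (4)·-3.0000 - (1)·1.0000) / (10) = 0.6000
Iteration 2:
  x1 = (-2 - (-4)·0.0000 - (-3)·0.3750 - (4)·0.6000) / (13) = -0.2519
  x2 = (12 - (1)·0.0769 - (3)·0.3750 - (-3)·0.6000) / (10) = 1.2598
  x3 = (-12 - (1)·0.0769 - (3)·0.0000 - (2)·0.6000) / (8) = -1.6596
  x4 = (-5 - (-2)·0.0769 - (4)·0.0000 - (1)·0.3750) / (10) = -0.5221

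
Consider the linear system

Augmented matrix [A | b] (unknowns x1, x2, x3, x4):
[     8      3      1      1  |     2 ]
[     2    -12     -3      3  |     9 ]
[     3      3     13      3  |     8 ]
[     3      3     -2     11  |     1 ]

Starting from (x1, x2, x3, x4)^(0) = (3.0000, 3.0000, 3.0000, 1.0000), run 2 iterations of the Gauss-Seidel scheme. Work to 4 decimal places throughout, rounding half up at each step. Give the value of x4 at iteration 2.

Iteration 1:
  x1 = (2 - (3)·3.0000 - (1)·3.0000 - (1)·1.0000) / (8) = -1.3750
  x2 = (9 - (2)·-1.3750 - (-3)·3.0000 - (3)·1.0000) / (-12) = -1.4792
  x3 = (8 - (3)·-1.3750 - (3)·-1.4792 - (3)·1.0000) / (13) = 1.0433
  x4 = (1 - (3)·-1.3750 - (3)·-1.4792 - (-2)·1.0433) / (11) = 1.0590
Iteration 2:
  x1 = (2 - (3)·-1.4792 - (1)·1.0433 - (1)·1.0590) / (8) = 0.5419
  x2 = (9 - (2)·0.5419 - (-3)·1.0433 - (3)·1.0590) / (-12) = -0.6558
  x3 = (8 - (3)·0.5419 - (3)·-0.6558 - (3)·1.0590) / (13) = 0.3973
  x4 = (1 - (3)·0.5419 - (3)·-0.6558 - (-2)·0.3973) / (11) = 0.1942

0.1942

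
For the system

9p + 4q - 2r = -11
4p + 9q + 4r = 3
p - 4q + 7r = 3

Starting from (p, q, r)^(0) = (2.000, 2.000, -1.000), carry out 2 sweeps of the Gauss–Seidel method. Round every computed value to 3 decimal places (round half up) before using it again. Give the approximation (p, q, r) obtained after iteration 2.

(-1.629, 0.258, 0.809)

Iteration 1:
  p = (-11 - (4)·2.000 - (-2)·-1.000) / (9) = -2.333
  q = (3 - (4)·-2.333 - (4)·-1.000) / (9) = 1.815
  r = (3 - (1)·-2.333 - (-4)·1.815) / (7) = 1.799
Iteration 2:
  p = (-11 - (4)·1.815 - (-2)·1.799) / (9) = -1.629
  q = (3 - (4)·-1.629 - (4)·1.799) / (9) = 0.258
  r = (3 - (1)·-1.629 - (-4)·0.258) / (7) = 0.809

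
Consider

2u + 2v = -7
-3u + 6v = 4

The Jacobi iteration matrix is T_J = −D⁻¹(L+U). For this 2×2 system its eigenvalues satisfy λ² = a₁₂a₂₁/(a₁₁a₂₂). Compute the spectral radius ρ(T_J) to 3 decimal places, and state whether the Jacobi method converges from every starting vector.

0.707

a₁₂a₂₁/(a₁₁a₂₂) = (2)·(-3) / ((2)·(6)) = -0.500000
ρ = √|-0.500000| = √0.500000 = 0.707
ρ < 1, so Jacobi converges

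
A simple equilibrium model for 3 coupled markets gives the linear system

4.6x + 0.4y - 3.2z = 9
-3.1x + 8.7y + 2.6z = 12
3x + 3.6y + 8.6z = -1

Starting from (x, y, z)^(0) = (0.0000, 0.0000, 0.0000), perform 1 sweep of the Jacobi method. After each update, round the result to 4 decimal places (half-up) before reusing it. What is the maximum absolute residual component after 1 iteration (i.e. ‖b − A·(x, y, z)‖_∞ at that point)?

Iteration 1:
  x = (9 - (0.4)·0.0000 - (-3.2)·0.0000) / (4.6) = 1.9565
  y = (12 - (-3.1)·0.0000 - (2.6)·0.0000) / (8.7) = 1.3793
  z = (-1 - (3)·0.0000 - (3.6)·0.0000) / (8.6) = -0.1163
Residual b − A·x = (-0.9238, 6.3676, -10.8348); ∞-norm = 10.8348

10.8348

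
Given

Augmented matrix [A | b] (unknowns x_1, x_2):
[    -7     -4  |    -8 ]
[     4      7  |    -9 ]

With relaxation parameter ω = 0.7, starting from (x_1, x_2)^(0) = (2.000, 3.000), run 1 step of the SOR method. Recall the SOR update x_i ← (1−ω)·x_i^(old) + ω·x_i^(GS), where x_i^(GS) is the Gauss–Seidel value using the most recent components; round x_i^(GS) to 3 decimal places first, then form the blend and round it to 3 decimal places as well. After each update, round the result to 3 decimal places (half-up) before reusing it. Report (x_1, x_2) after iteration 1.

Iteration 1:
  x_1: GS value = (-8 - (-4)·3.000) / (-7) = -0.571;  x_1 ← (1−ω)·2.000 + ω·-0.571 = 0.200
  x_2: GS value = (-9 - (4)·0.200) / (7) = -1.400;  x_2 ← (1−ω)·3.000 + ω·-1.400 = -0.080

(0.200, -0.080)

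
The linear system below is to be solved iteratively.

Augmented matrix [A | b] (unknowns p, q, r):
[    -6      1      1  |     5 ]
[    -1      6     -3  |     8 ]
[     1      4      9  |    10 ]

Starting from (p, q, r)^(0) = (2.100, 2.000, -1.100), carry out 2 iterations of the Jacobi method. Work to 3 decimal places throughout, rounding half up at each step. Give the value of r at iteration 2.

0.683

Iteration 1:
  p = (5 - (1)·2.000 - (1)·-1.100) / (-6) = -0.683
  q = (8 - (-1)·2.100 - (-3)·-1.100) / (6) = 1.133
  r = (10 - (1)·2.100 - (4)·2.000) / (9) = -0.011
Iteration 2:
  p = (5 - (1)·1.133 - (1)·-0.011) / (-6) = -0.646
  q = (8 - (-1)·-0.683 - (-3)·-0.011) / (6) = 1.214
  r = (10 - (1)·-0.683 - (4)·1.133) / (9) = 0.683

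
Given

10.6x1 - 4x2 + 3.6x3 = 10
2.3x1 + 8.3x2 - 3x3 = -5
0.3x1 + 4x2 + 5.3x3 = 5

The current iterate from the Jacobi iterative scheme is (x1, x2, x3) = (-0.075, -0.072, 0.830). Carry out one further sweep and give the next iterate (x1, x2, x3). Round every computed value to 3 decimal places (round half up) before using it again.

One sweep:
  x1 = (10 - (-4)·-0.072 - (3.6)·0.830) / (10.6) = 0.634
  x2 = (-5 - (2.3)·-0.075 - (-3)·0.830) / (8.3) = -0.282
  x3 = (5 - (0.3)·-0.075 - (4)·-0.072) / (5.3) = 1.002

(0.634, -0.282, 1.002)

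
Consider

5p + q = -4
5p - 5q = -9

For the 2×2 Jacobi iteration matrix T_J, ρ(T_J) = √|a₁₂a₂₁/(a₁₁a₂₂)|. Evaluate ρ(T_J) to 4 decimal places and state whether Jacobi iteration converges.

a₁₂a₂₁/(a₁₁a₂₂) = (1)·(5) / ((5)·(-5)) = -0.200000
ρ = √|-0.200000| = √0.200000 = 0.4472
ρ < 1, so Jacobi converges

0.4472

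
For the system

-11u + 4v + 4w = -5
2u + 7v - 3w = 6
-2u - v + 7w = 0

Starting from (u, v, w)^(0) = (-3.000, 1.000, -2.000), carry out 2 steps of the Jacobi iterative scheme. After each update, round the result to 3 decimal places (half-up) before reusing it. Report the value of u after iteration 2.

Iteration 1:
  u = (-5 - (4)·1.000 - (4)·-2.000) / (-11) = 0.091
  v = (6 - (2)·-3.000 - (-3)·-2.000) / (7) = 0.857
  w = (0 - (-2)·-3.000 - (-1)·1.000) / (7) = -0.714
Iteration 2:
  u = (-5 - (4)·0.857 - (4)·-0.714) / (-11) = 0.507
  v = (6 - (2)·0.091 - (-3)·-0.714) / (7) = 0.525
  w = (0 - (-2)·0.091 - (-1)·0.857) / (7) = 0.148

0.507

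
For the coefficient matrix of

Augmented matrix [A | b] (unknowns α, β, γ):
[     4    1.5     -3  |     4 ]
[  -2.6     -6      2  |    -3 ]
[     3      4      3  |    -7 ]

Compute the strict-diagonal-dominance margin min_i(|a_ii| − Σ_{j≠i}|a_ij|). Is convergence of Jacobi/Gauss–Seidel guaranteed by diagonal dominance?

row 1: |4| − (1.5+3) = -0.5
row 2: |-6| − (2.6+2) = 1.4
row 3: |3| − (3+4) = -4
minimum over rows = -4 → not strictly diagonally dominant

-4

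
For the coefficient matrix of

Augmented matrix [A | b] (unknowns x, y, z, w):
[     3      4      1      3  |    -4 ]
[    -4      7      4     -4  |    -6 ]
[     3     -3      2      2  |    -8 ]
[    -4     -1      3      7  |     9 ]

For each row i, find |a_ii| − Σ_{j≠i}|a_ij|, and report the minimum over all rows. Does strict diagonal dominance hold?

-6

row 1: |3| − (4+1+3) = -5
row 2: |7| − (4+4+4) = -5
row 3: |2| − (3+3+2) = -6
row 4: |7| − (4+1+3) = -1
minimum over rows = -6 → not strictly diagonally dominant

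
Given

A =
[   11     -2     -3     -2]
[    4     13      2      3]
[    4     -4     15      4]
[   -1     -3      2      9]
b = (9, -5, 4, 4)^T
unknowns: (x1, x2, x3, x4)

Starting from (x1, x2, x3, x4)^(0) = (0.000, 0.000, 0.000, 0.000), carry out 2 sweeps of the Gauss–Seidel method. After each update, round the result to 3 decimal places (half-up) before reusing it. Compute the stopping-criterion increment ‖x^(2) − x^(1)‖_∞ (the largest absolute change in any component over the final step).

Iteration 1:
  x1 = (9 - (-2)·0.000 - (-3)·0.000 - (-2)·0.000) / (11) = 0.818
  x2 = (-5 - (4)·0.818 - (2)·0.000 - (3)·0.000) / (13) = -0.636
  x3 = (4 - (4)·0.818 - (-4)·-0.636 - (4)·0.000) / (15) = -0.121
  x4 = (4 - (-1)·0.818 - (-3)·-0.636 - (2)·-0.121) / (9) = 0.350
Iteration 2:
  x1 = (9 - (-2)·-0.636 - (-3)·-0.121 - (-2)·0.350) / (11) = 0.733
  x2 = (-5 - (4)·0.733 - (2)·-0.121 - (3)·0.350) / (13) = -0.672
  x3 = (4 - (4)·0.733 - (-4)·-0.672 - (4)·0.350) / (15) = -0.201
  x4 = (4 - (-1)·0.733 - (-3)·-0.672 - (2)·-0.201) / (9) = 0.347
Change: (-0.085, -0.036, -0.080, -0.003) → max |·| = 0.085

0.085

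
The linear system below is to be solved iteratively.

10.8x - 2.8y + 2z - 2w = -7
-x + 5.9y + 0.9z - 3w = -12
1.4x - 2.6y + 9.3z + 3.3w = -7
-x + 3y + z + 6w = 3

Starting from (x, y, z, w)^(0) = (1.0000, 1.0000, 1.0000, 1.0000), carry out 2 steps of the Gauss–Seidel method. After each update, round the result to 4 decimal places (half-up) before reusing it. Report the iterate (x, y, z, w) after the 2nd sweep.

(-0.5263, -1.0939, -1.5340, 1.2149)

Iteration 1:
  x = (-7 - (-2.8)·1.0000 - (2)·1.0000 - (-2)·1.0000) / (10.8) = -0.3889
  y = (-12 - (-1)·-0.3889 - (0.9)·1.0000 - (-3)·1.0000) / (5.9) = -1.7439
  z = (-7 - (1.4)·-0.3889 - (-2.6)·-1.7439 - (3.3)·1.0000) / (9.3) = -1.5365
  w = (3 - (-1)·-0.3889 - (3)·-1.7439 - (1)·-1.5365) / (6) = 1.5632
Iteration 2:
  x = (-7 - (-2.8)·-1.7439 - (2)·-1.5365 - (-2)·1.5632) / (10.8) = -0.5263
  y = (-12 - (-1)·-0.5263 - (0.9)·-1.5365 - (-3)·1.5632) / (5.9) = -1.0939
  z = (-7 - (1.4)·-0.5263 - (-2.6)·-1.0939 - (3.3)·1.5632) / (9.3) = -1.5340
  w = (3 - (-1)·-0.5263 - (3)·-1.0939 - (1)·-1.5340) / (6) = 1.2149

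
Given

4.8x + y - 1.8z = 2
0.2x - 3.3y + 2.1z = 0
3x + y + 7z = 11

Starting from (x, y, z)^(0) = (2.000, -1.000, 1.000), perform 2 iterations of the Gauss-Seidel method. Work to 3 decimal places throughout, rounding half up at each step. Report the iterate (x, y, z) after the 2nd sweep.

Iteration 1:
  x = (2 - (1)·-1.000 - (-1.8)·1.000) / (4.8) = 1.000
  y = (0 - (0.2)·1.000 - (2.1)·1.000) / (-3.3) = 0.697
  z = (11 - (3)·1.000 - (1)·0.697) / (7) = 1.043
Iteration 2:
  x = (2 - (1)·0.697 - (-1.8)·1.043) / (4.8) = 0.663
  y = (0 - (0.2)·0.663 - (2.1)·1.043) / (-3.3) = 0.704
  z = (11 - (3)·0.663 - (1)·0.704) / (7) = 1.187

(0.663, 0.704, 1.187)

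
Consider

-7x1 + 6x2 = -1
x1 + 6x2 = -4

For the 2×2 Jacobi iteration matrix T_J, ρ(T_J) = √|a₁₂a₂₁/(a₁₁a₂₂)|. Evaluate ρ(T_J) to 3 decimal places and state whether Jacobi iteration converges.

a₁₂a₂₁/(a₁₁a₂₂) = (6)·(1) / ((-7)·(6)) = -0.142857
ρ = √|-0.142857| = √0.142857 = 0.378
ρ < 1, so Jacobi converges

0.378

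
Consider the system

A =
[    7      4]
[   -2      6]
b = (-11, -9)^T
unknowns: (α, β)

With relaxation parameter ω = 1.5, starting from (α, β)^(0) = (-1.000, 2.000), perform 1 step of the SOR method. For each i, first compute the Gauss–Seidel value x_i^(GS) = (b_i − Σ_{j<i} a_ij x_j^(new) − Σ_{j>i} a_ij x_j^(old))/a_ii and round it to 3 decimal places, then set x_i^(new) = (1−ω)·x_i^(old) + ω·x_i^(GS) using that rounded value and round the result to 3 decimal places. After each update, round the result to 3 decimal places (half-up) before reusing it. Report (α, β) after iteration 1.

(-3.571, -5.035)

Iteration 1:
  α: GS value = (-11 - (4)·2.000) / (7) = -2.714;  α ← (1−ω)·-1.000 + ω·-2.714 = -3.571
  β: GS value = (-9 - (-2)·-3.571) / (6) = -2.690;  β ← (1−ω)·2.000 + ω·-2.690 = -5.035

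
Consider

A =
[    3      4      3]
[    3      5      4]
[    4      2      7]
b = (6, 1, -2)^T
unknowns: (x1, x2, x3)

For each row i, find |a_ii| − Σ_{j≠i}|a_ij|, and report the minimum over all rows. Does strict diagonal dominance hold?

row 1: |3| − (4+3) = -4
row 2: |5| − (3+4) = -2
row 3: |7| − (4+2) = 1
minimum over rows = -4 → not strictly diagonally dominant

-4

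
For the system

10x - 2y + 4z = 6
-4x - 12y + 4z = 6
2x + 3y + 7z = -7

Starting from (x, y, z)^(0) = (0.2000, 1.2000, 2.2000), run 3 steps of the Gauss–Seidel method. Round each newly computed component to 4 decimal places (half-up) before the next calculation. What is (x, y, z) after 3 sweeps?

(0.6685, -0.9844, -0.7691)

Iteration 1:
  x = (6 - (-2)·1.2000 - (4)·2.2000) / (10) = -0.0400
  y = (6 - (-4)·-0.0400 - (4)·2.2000) / (-12) = 0.2467
  z = (-7 - (2)·-0.0400 - (3)·0.2467) / (7) = -1.0943
Iteration 2:
  x = (6 - (-2)·0.2467 - (4)·-1.0943) / (10) = 1.0871
  y = (6 - (-4)·1.0871 - (4)·-1.0943) / (-12) = -1.2271
  z = (-7 - (2)·1.0871 - (3)·-1.2271) / (7) = -0.7847
Iteration 3:
  x = (6 - (-2)·-1.2271 - (4)·-0.7847) / (10) = 0.6685
  y = (6 - (-4)·0.6685 - (4)·-0.7847) / (-12) = -0.9844
  z = (-7 - (2)·0.6685 - (3)·-0.9844) / (7) = -0.7691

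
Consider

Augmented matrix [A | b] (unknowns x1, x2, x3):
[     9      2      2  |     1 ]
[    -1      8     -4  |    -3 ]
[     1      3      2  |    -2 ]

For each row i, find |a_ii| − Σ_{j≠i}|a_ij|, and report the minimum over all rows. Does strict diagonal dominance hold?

row 1: |9| − (2+2) = 5
row 2: |8| − (1+4) = 3
row 3: |2| − (1+3) = -2
minimum over rows = -2 → not strictly diagonally dominant

-2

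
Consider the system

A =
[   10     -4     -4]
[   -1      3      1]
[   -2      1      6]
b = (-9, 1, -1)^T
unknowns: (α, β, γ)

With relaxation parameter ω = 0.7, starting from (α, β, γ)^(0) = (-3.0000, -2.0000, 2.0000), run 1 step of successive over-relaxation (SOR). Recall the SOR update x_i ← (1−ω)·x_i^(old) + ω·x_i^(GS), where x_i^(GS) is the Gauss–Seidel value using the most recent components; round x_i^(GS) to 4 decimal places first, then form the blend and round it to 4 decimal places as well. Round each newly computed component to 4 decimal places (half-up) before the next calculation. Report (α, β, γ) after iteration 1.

(-1.5300, -1.1903, 0.2652)

Iteration 1:
  α: GS value = (-9 - (-4)·-2.0000 - (-4)·2.0000) / (10) = -0.9000;  α ← (1−ω)·-3.0000 + ω·-0.9000 = -1.5300
  β: GS value = (1 - (-1)·-1.5300 - (1)·2.0000) / (3) = -0.8433;  β ← (1−ω)·-2.0000 + ω·-0.8433 = -1.1903
  γ: GS value = (-1 - (-2)·-1.5300 - (1)·-1.1903) / (6) = -0.4783;  γ ← (1−ω)·2.0000 + ω·-0.4783 = 0.2652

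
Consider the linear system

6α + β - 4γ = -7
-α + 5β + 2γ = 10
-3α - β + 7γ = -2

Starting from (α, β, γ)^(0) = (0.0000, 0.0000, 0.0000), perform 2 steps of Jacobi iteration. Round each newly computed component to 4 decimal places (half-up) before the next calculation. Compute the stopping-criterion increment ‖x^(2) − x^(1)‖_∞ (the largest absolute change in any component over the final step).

Iteration 1:
  α = (-7 - (1)·0.0000 - (-4)·0.0000) / (6) = -1.1667
  β = (10 - (-1)·0.0000 - (2)·0.0000) / (5) = 2.0000
  γ = (-2 - (-3)·0.0000 - (-1)·0.0000) / (7) = -0.2857
Iteration 2:
  α = (-7 - (1)·2.0000 - (-4)·-0.2857) / (6) = -1.6905
  β = (10 - (-1)·-1.1667 - (2)·-0.2857) / (5) = 1.8809
  γ = (-2 - (-3)·-1.1667 - (-1)·2.0000) / (7) = -0.5000
Change: (-0.5238, -0.1191, -0.2143) → max |·| = 0.5238

0.5238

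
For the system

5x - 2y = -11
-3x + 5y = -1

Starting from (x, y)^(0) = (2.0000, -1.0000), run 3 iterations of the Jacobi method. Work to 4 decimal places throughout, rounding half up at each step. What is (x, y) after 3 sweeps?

Iteration 1:
  x = (-11 - (-2)·-1.0000) / (5) = -2.6000
  y = (-1 - (-3)·2.0000) / (5) = 1.0000
Iteration 2:
  x = (-11 - (-2)·1.0000) / (5) = -1.8000
  y = (-1 - (-3)·-2.6000) / (5) = -1.7600
Iteration 3:
  x = (-11 - (-2)·-1.7600) / (5) = -2.9040
  y = (-1 - (-3)·-1.8000) / (5) = -1.2800

(-2.9040, -1.2800)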